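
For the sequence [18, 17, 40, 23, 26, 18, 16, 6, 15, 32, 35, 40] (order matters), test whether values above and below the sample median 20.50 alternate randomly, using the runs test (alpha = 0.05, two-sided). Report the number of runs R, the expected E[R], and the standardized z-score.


Step 1: Compute median = 20.50; label A = above, B = below.
Labels in order: BBAAABBBBAAA  (n_A = 6, n_B = 6)
Step 2: Count runs R = 4.
Step 3: Under H0 (random ordering), E[R] = 2*n_A*n_B/(n_A+n_B) + 1 = 2*6*6/12 + 1 = 7.0000.
        Var[R] = 2*n_A*n_B*(2*n_A*n_B - n_A - n_B) / ((n_A+n_B)^2 * (n_A+n_B-1)) = 4320/1584 = 2.7273.
        SD[R] = 1.6514.
Step 4: Continuity-corrected z = (R + 0.5 - E[R]) / SD[R] = (4 + 0.5 - 7.0000) / 1.6514 = -1.5138.
Step 5: Two-sided p-value via normal approximation = 2*(1 - Phi(|z|)) = 0.130070.
Step 6: alpha = 0.05. fail to reject H0.

R = 4, z = -1.5138, p = 0.130070, fail to reject H0.


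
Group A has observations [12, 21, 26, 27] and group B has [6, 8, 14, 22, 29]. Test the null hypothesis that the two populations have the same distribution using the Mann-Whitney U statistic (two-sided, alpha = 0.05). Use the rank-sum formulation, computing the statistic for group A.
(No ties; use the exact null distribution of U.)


Step 1: Combine and sort all 9 observations; assign midranks.
sorted (value, group): (6,Y), (8,Y), (12,X), (14,Y), (21,X), (22,Y), (26,X), (27,X), (29,Y)
ranks: 6->1, 8->2, 12->3, 14->4, 21->5, 22->6, 26->7, 27->8, 29->9
Step 2: Rank sum for X: R1 = 3 + 5 + 7 + 8 = 23.
Step 3: U_X = R1 - n1(n1+1)/2 = 23 - 4*5/2 = 23 - 10 = 13.
       U_Y = n1*n2 - U_X = 20 - 13 = 7.
Step 4: No ties, so the exact null distribution of U (based on enumerating the C(9,4) = 126 equally likely rank assignments) gives the two-sided p-value.
Step 5: p-value = 0.555556; compare to alpha = 0.05. fail to reject H0.

U_X = 13, p = 0.555556, fail to reject H0 at alpha = 0.05.


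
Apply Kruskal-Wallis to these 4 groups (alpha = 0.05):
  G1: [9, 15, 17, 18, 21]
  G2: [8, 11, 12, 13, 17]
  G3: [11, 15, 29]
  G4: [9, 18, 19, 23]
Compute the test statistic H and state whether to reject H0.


Step 1: Combine all N = 17 observations and assign midranks.
sorted (value, group, rank): (8,G2,1), (9,G1,2.5), (9,G4,2.5), (11,G2,4.5), (11,G3,4.5), (12,G2,6), (13,G2,7), (15,G1,8.5), (15,G3,8.5), (17,G1,10.5), (17,G2,10.5), (18,G1,12.5), (18,G4,12.5), (19,G4,14), (21,G1,15), (23,G4,16), (29,G3,17)
Step 2: Sum ranks within each group.
R_1 = 49 (n_1 = 5)
R_2 = 29 (n_2 = 5)
R_3 = 30 (n_3 = 3)
R_4 = 45 (n_4 = 4)
Step 3: H = 12/(N(N+1)) * sum(R_i^2/n_i) - 3(N+1)
     = 12/(17*18) * (49^2/5 + 29^2/5 + 30^2/3 + 45^2/4) - 3*18
     = 0.039216 * 1454.65 - 54
     = 3.045098.
Step 4: Ties present; correction factor C = 1 - 30/(17^3 - 17) = 0.993873. Corrected H = 3.045098 / 0.993873 = 3.063872.
Step 5: Under H0, H ~ chi^2(3); p-value = 0.381882.
Step 6: alpha = 0.05. fail to reject H0.

H = 3.0639, df = 3, p = 0.381882, fail to reject H0.


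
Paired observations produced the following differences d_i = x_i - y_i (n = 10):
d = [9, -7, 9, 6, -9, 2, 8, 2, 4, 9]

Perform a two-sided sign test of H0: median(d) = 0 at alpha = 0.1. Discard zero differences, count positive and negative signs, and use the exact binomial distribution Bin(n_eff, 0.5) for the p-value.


Step 1: Discard zero differences. Original n = 10; n_eff = number of nonzero differences = 10.
Nonzero differences (with sign): +9, -7, +9, +6, -9, +2, +8, +2, +4, +9
Step 2: Count signs: positive = 8, negative = 2.
Step 3: Under H0: P(positive) = 0.5, so the number of positives S ~ Bin(10, 0.5).
Step 4: Two-sided exact p-value = sum of Bin(10,0.5) probabilities at or below the observed probability = 0.109375.
Step 5: alpha = 0.1. fail to reject H0.

n_eff = 10, pos = 8, neg = 2, p = 0.109375, fail to reject H0.


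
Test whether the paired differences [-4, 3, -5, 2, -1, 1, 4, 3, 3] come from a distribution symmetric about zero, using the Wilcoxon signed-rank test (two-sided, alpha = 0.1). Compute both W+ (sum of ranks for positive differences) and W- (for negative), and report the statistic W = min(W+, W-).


Step 1: Drop any zero differences (none here) and take |d_i|.
|d| = [4, 3, 5, 2, 1, 1, 4, 3, 3]
Step 2: Midrank |d_i| (ties get averaged ranks).
ranks: |4|->7.5, |3|->5, |5|->9, |2|->3, |1|->1.5, |1|->1.5, |4|->7.5, |3|->5, |3|->5
Step 3: Attach original signs; sum ranks with positive sign and with negative sign.
W+ = 5 + 3 + 1.5 + 7.5 + 5 + 5 = 27
W- = 7.5 + 9 + 1.5 = 18
(Check: W+ + W- = 45 should equal n(n+1)/2 = 45.)
Step 4: Test statistic W = min(W+, W-) = 18.
Step 5: Ties in |d|, so use the tie-corrected normal approximation.
        E[W] = n(n+1)/4 = 9*10/4 = 22.5.
        Tie groups: |d|=1 (t=2), |d|=3 (t=3), |d|=4 (t=2); sum(t^3 - t) = 36.
        Var[W] = n(n+1)(2n+1)/24 - sum(t^3-t)/48 = 1710/24 - 36/48 = 70.5.
        z = (W - E[W]) / sqrt(Var[W]) = (18 - 22.5) / 8.3964 = -0.5359.
        Two-sided p = 2*Phi(z) = 0.591998.
Step 6: alpha = 0.1. fail to reject H0.

W+ = 27, W- = 18, W = min = 18, p = 0.591998, fail to reject H0.


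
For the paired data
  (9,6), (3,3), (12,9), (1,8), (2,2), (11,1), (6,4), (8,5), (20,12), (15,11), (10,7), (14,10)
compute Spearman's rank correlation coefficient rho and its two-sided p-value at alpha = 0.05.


Step 1: Rank x and y separately (midranks; no ties here).
rank(x): 9->6, 3->3, 12->9, 1->1, 2->2, 11->8, 6->4, 8->5, 20->12, 15->11, 10->7, 14->10
rank(y): 6->6, 3->3, 9->9, 8->8, 2->2, 1->1, 4->4, 5->5, 12->12, 11->11, 7->7, 10->10
Step 2: d_i = R_x(i) - R_y(i); compute d_i^2.
  (6-6)^2=0, (3-3)^2=0, (9-9)^2=0, (1-8)^2=49, (2-2)^2=0, (8-1)^2=49, (4-4)^2=0, (5-5)^2=0, (12-12)^2=0, (11-11)^2=0, (7-7)^2=0, (10-10)^2=0
sum(d^2) = 98.
Step 3: rho = 1 - 6*98 / (12*(12^2 - 1)) = 1 - 588/1716 = 0.657343.
Step 4: Under H0, t = rho * sqrt((n-2)/(1-rho^2)) = 2.7584 ~ t(10).
Step 5: Two-sided p-value from the t-distribution with 10 df = 0.020185.
Step 6: alpha = 0.05. reject H0.

rho = 0.6573, p = 0.020185, reject H0 at alpha = 0.05.


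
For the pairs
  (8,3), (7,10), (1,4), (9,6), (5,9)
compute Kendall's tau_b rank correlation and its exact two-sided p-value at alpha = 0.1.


Step 1: Enumerate the 10 unordered pairs (i,j) with i<j and classify each by sign(x_j-x_i) * sign(y_j-y_i).
  (1,2):dx=-1,dy=+7->D; (1,3):dx=-7,dy=+1->D; (1,4):dx=+1,dy=+3->C; (1,5):dx=-3,dy=+6->D
  (2,3):dx=-6,dy=-6->C; (2,4):dx=+2,dy=-4->D; (2,5):dx=-2,dy=-1->C; (3,4):dx=+8,dy=+2->C
  (3,5):dx=+4,dy=+5->C; (4,5):dx=-4,dy=+3->D
Step 2: C = 5, D = 5, total pairs = 10.
Step 3: tau = (C - D)/(n(n-1)/2) = (5 - 5)/10 = 0.000000.
Step 4: Exact two-sided p-value (enumerate n! = 120 permutations of y under H0): p = 1.000000.
Step 5: alpha = 0.1. fail to reject H0.

tau_b = 0.0000 (C=5, D=5), p = 1.000000, fail to reject H0.


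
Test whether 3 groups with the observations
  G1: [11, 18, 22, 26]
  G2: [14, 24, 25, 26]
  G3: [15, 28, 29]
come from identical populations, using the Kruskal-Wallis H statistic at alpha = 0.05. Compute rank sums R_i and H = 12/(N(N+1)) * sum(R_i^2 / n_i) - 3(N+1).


Step 1: Combine all N = 11 observations and assign midranks.
sorted (value, group, rank): (11,G1,1), (14,G2,2), (15,G3,3), (18,G1,4), (22,G1,5), (24,G2,6), (25,G2,7), (26,G1,8.5), (26,G2,8.5), (28,G3,10), (29,G3,11)
Step 2: Sum ranks within each group.
R_1 = 18.5 (n_1 = 4)
R_2 = 23.5 (n_2 = 4)
R_3 = 24 (n_3 = 3)
Step 3: H = 12/(N(N+1)) * sum(R_i^2/n_i) - 3(N+1)
     = 12/(11*12) * (18.5^2/4 + 23.5^2/4 + 24^2/3) - 3*12
     = 0.090909 * 415.625 - 36
     = 1.784091.
Step 4: Ties present; correction factor C = 1 - 6/(11^3 - 11) = 0.995455. Corrected H = 1.784091 / 0.995455 = 1.792237.
Step 5: Under H0, H ~ chi^2(2); p-value = 0.408151.
Step 6: alpha = 0.05. fail to reject H0.

H = 1.7922, df = 2, p = 0.408151, fail to reject H0.


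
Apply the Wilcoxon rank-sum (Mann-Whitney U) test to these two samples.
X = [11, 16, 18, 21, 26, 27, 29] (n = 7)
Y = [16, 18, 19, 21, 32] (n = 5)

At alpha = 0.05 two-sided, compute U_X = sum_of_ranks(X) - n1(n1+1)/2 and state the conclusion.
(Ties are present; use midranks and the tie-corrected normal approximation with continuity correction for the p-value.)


Step 1: Combine and sort all 12 observations; assign midranks.
sorted (value, group): (11,X), (16,X), (16,Y), (18,X), (18,Y), (19,Y), (21,X), (21,Y), (26,X), (27,X), (29,X), (32,Y)
ranks: 11->1, 16->2.5, 16->2.5, 18->4.5, 18->4.5, 19->6, 21->7.5, 21->7.5, 26->9, 27->10, 29->11, 32->12
Step 2: Rank sum for X: R1 = 1 + 2.5 + 4.5 + 7.5 + 9 + 10 + 11 = 45.5.
Step 3: U_X = R1 - n1(n1+1)/2 = 45.5 - 7*8/2 = 45.5 - 28 = 17.5.
       U_Y = n1*n2 - U_X = 35 - 17.5 = 17.5.
Step 4: Ties are present, so use the tie-corrected normal approximation (with continuity correction) for the p-value.
Step 5: p-value = 1.000000; compare to alpha = 0.05. fail to reject H0.

U_X = 17.5, p = 1.000000, fail to reject H0 at alpha = 0.05.


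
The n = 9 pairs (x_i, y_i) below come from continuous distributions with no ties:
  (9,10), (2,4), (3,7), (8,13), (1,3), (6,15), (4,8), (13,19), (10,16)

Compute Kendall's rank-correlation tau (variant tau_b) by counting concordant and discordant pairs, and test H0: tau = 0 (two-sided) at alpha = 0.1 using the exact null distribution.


Step 1: Enumerate the 36 unordered pairs (i,j) with i<j and classify each by sign(x_j-x_i) * sign(y_j-y_i).
  (1,2):dx=-7,dy=-6->C; (1,3):dx=-6,dy=-3->C; (1,4):dx=-1,dy=+3->D; (1,5):dx=-8,dy=-7->C
  (1,6):dx=-3,dy=+5->D; (1,7):dx=-5,dy=-2->C; (1,8):dx=+4,dy=+9->C; (1,9):dx=+1,dy=+6->C
  (2,3):dx=+1,dy=+3->C; (2,4):dx=+6,dy=+9->C; (2,5):dx=-1,dy=-1->C; (2,6):dx=+4,dy=+11->C
  (2,7):dx=+2,dy=+4->C; (2,8):dx=+11,dy=+15->C; (2,9):dx=+8,dy=+12->C; (3,4):dx=+5,dy=+6->C
  (3,5):dx=-2,dy=-4->C; (3,6):dx=+3,dy=+8->C; (3,7):dx=+1,dy=+1->C; (3,8):dx=+10,dy=+12->C
  (3,9):dx=+7,dy=+9->C; (4,5):dx=-7,dy=-10->C; (4,6):dx=-2,dy=+2->D; (4,7):dx=-4,dy=-5->C
  (4,8):dx=+5,dy=+6->C; (4,9):dx=+2,dy=+3->C; (5,6):dx=+5,dy=+12->C; (5,7):dx=+3,dy=+5->C
  (5,8):dx=+12,dy=+16->C; (5,9):dx=+9,dy=+13->C; (6,7):dx=-2,dy=-7->C; (6,8):dx=+7,dy=+4->C
  (6,9):dx=+4,dy=+1->C; (7,8):dx=+9,dy=+11->C; (7,9):dx=+6,dy=+8->C; (8,9):dx=-3,dy=-3->C
Step 2: C = 33, D = 3, total pairs = 36.
Step 3: tau = (C - D)/(n(n-1)/2) = (33 - 3)/36 = 0.833333.
Step 4: Exact two-sided p-value (enumerate n! = 362880 permutations of y under H0): p = 0.000854.
Step 5: alpha = 0.1. reject H0.

tau_b = 0.8333 (C=33, D=3), p = 0.000854, reject H0.


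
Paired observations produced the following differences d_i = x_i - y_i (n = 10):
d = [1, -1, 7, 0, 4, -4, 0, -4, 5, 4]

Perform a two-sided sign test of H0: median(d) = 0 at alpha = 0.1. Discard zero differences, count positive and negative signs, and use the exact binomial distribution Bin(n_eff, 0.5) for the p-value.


Step 1: Discard zero differences. Original n = 10; n_eff = number of nonzero differences = 8.
Nonzero differences (with sign): +1, -1, +7, +4, -4, -4, +5, +4
Step 2: Count signs: positive = 5, negative = 3.
Step 3: Under H0: P(positive) = 0.5, so the number of positives S ~ Bin(8, 0.5).
Step 4: Two-sided exact p-value = sum of Bin(8,0.5) probabilities at or below the observed probability = 0.726562.
Step 5: alpha = 0.1. fail to reject H0.

n_eff = 8, pos = 5, neg = 3, p = 0.726562, fail to reject H0.


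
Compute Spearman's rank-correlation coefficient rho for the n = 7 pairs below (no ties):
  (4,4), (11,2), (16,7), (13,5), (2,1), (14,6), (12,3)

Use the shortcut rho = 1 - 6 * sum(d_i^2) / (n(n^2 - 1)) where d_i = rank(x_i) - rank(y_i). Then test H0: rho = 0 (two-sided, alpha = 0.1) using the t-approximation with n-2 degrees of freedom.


Step 1: Rank x and y separately (midranks; no ties here).
rank(x): 4->2, 11->3, 16->7, 13->5, 2->1, 14->6, 12->4
rank(y): 4->4, 2->2, 7->7, 5->5, 1->1, 6->6, 3->3
Step 2: d_i = R_x(i) - R_y(i); compute d_i^2.
  (2-4)^2=4, (3-2)^2=1, (7-7)^2=0, (5-5)^2=0, (1-1)^2=0, (6-6)^2=0, (4-3)^2=1
sum(d^2) = 6.
Step 3: rho = 1 - 6*6 / (7*(7^2 - 1)) = 1 - 36/336 = 0.892857.
Step 4: Under H0, t = rho * sqrt((n-2)/(1-rho^2)) = 4.4333 ~ t(5).
Step 5: Two-sided p-value from the t-distribution with 5 df = 0.006807.
Step 6: alpha = 0.1. reject H0.

rho = 0.8929, p = 0.006807, reject H0 at alpha = 0.1.


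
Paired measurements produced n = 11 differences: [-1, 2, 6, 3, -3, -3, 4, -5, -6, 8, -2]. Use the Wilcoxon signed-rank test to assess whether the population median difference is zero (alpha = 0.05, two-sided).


Step 1: Drop any zero differences (none here) and take |d_i|.
|d| = [1, 2, 6, 3, 3, 3, 4, 5, 6, 8, 2]
Step 2: Midrank |d_i| (ties get averaged ranks).
ranks: |1|->1, |2|->2.5, |6|->9.5, |3|->5, |3|->5, |3|->5, |4|->7, |5|->8, |6|->9.5, |8|->11, |2|->2.5
Step 3: Attach original signs; sum ranks with positive sign and with negative sign.
W+ = 2.5 + 9.5 + 5 + 7 + 11 = 35
W- = 1 + 5 + 5 + 8 + 9.5 + 2.5 = 31
(Check: W+ + W- = 66 should equal n(n+1)/2 = 66.)
Step 4: Test statistic W = min(W+, W-) = 31.
Step 5: Ties in |d|, so use the tie-corrected normal approximation.
        E[W] = n(n+1)/4 = 11*12/4 = 33.
        Tie groups: |d|=2 (t=2), |d|=3 (t=3), |d|=6 (t=2); sum(t^3 - t) = 36.
        Var[W] = n(n+1)(2n+1)/24 - sum(t^3-t)/48 = 3036/24 - 36/48 = 125.75.
        z = (W - E[W]) / sqrt(Var[W]) = (31 - 33) / 11.2138 = -0.1784.
        Two-sided p = 2*Phi(z) = 0.858447.
Step 6: alpha = 0.05. fail to reject H0.

W+ = 35, W- = 31, W = min = 31, p = 0.858447, fail to reject H0.


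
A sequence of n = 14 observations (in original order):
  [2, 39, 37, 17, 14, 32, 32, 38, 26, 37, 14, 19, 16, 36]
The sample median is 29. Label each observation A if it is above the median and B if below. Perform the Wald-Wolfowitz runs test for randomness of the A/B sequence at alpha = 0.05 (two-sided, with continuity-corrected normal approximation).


Step 1: Compute median = 29; label A = above, B = below.
Labels in order: BAABBAAABABBBA  (n_A = 7, n_B = 7)
Step 2: Count runs R = 8.
Step 3: Under H0 (random ordering), E[R] = 2*n_A*n_B/(n_A+n_B) + 1 = 2*7*7/14 + 1 = 8.0000.
        Var[R] = 2*n_A*n_B*(2*n_A*n_B - n_A - n_B) / ((n_A+n_B)^2 * (n_A+n_B-1)) = 8232/2548 = 3.2308.
        SD[R] = 1.7974.
Step 4: R = E[R], so z = 0 with no continuity correction.
Step 5: Two-sided p-value via normal approximation = 2*(1 - Phi(|z|)) = 1.000000.
Step 6: alpha = 0.05. fail to reject H0.

R = 8, z = 0.0000, p = 1.000000, fail to reject H0.


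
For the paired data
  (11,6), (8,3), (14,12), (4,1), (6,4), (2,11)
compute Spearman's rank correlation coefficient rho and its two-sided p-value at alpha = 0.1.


Step 1: Rank x and y separately (midranks; no ties here).
rank(x): 11->5, 8->4, 14->6, 4->2, 6->3, 2->1
rank(y): 6->4, 3->2, 12->6, 1->1, 4->3, 11->5
Step 2: d_i = R_x(i) - R_y(i); compute d_i^2.
  (5-4)^2=1, (4-2)^2=4, (6-6)^2=0, (2-1)^2=1, (3-3)^2=0, (1-5)^2=16
sum(d^2) = 22.
Step 3: rho = 1 - 6*22 / (6*(6^2 - 1)) = 1 - 132/210 = 0.371429.
Step 4: Under H0, t = rho * sqrt((n-2)/(1-rho^2)) = 0.8001 ~ t(4).
Step 5: Two-sided p-value from the t-distribution with 4 df = 0.468478.
Step 6: alpha = 0.1. fail to reject H0.

rho = 0.3714, p = 0.468478, fail to reject H0 at alpha = 0.1.


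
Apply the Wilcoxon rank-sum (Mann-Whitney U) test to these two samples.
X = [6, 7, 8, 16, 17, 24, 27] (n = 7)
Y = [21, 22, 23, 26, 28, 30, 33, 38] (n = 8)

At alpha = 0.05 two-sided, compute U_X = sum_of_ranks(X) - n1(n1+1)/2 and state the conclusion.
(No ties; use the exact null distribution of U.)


Step 1: Combine and sort all 15 observations; assign midranks.
sorted (value, group): (6,X), (7,X), (8,X), (16,X), (17,X), (21,Y), (22,Y), (23,Y), (24,X), (26,Y), (27,X), (28,Y), (30,Y), (33,Y), (38,Y)
ranks: 6->1, 7->2, 8->3, 16->4, 17->5, 21->6, 22->7, 23->8, 24->9, 26->10, 27->11, 28->12, 30->13, 33->14, 38->15
Step 2: Rank sum for X: R1 = 1 + 2 + 3 + 4 + 5 + 9 + 11 = 35.
Step 3: U_X = R1 - n1(n1+1)/2 = 35 - 7*8/2 = 35 - 28 = 7.
       U_Y = n1*n2 - U_X = 56 - 7 = 49.
Step 4: No ties, so the exact null distribution of U (based on enumerating the C(15,7) = 6435 equally likely rank assignments) gives the two-sided p-value.
Step 5: p-value = 0.013986; compare to alpha = 0.05. reject H0.

U_X = 7, p = 0.013986, reject H0 at alpha = 0.05.


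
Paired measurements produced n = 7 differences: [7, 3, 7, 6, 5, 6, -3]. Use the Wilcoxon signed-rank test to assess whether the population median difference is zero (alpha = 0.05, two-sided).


Step 1: Drop any zero differences (none here) and take |d_i|.
|d| = [7, 3, 7, 6, 5, 6, 3]
Step 2: Midrank |d_i| (ties get averaged ranks).
ranks: |7|->6.5, |3|->1.5, |7|->6.5, |6|->4.5, |5|->3, |6|->4.5, |3|->1.5
Step 3: Attach original signs; sum ranks with positive sign and with negative sign.
W+ = 6.5 + 1.5 + 6.5 + 4.5 + 3 + 4.5 = 26.5
W- = 1.5 = 1.5
(Check: W+ + W- = 28 should equal n(n+1)/2 = 28.)
Step 4: Test statistic W = min(W+, W-) = 1.5.
Step 5: Ties in |d|, so use the tie-corrected normal approximation.
        E[W] = n(n+1)/4 = 7*8/4 = 14.
        Tie groups: |d|=3 (t=2), |d|=6 (t=2), |d|=7 (t=2); sum(t^3 - t) = 18.
        Var[W] = n(n+1)(2n+1)/24 - sum(t^3-t)/48 = 840/24 - 18/48 = 34.625.
        z = (W - E[W]) / sqrt(Var[W]) = (1.5 - 14) / 5.8843 = -2.1243.
        Two-sided p = 2*Phi(z) = 0.033645.
Step 6: alpha = 0.05. reject H0.

W+ = 26.5, W- = 1.5, W = min = 1.5, p = 0.033645, reject H0.


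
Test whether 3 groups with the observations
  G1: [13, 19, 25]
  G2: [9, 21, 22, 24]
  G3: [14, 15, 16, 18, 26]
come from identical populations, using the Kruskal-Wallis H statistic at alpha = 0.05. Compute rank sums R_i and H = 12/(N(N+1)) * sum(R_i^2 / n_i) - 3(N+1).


Step 1: Combine all N = 12 observations and assign midranks.
sorted (value, group, rank): (9,G2,1), (13,G1,2), (14,G3,3), (15,G3,4), (16,G3,5), (18,G3,6), (19,G1,7), (21,G2,8), (22,G2,9), (24,G2,10), (25,G1,11), (26,G3,12)
Step 2: Sum ranks within each group.
R_1 = 20 (n_1 = 3)
R_2 = 28 (n_2 = 4)
R_3 = 30 (n_3 = 5)
Step 3: H = 12/(N(N+1)) * sum(R_i^2/n_i) - 3(N+1)
     = 12/(12*13) * (20^2/3 + 28^2/4 + 30^2/5) - 3*13
     = 0.076923 * 509.333 - 39
     = 0.179487.
Step 4: No ties, so H is used without correction.
Step 5: Under H0, H ~ chi^2(2); p-value = 0.914166.
Step 6: alpha = 0.05. fail to reject H0.

H = 0.1795, df = 2, p = 0.914166, fail to reject H0.


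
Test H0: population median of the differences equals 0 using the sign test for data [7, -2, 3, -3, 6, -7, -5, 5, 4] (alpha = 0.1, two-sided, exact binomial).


Step 1: Discard zero differences. Original n = 9; n_eff = number of nonzero differences = 9.
Nonzero differences (with sign): +7, -2, +3, -3, +6, -7, -5, +5, +4
Step 2: Count signs: positive = 5, negative = 4.
Step 3: Under H0: P(positive) = 0.5, so the number of positives S ~ Bin(9, 0.5).
Step 4: Two-sided exact p-value = sum of Bin(9,0.5) probabilities at or below the observed probability = 1.000000.
Step 5: alpha = 0.1. fail to reject H0.

n_eff = 9, pos = 5, neg = 4, p = 1.000000, fail to reject H0.


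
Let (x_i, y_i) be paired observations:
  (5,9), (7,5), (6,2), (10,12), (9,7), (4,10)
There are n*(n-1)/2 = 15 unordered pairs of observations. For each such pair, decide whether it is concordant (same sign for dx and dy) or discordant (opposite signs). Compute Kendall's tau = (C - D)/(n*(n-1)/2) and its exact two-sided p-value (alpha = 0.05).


Step 1: Enumerate the 15 unordered pairs (i,j) with i<j and classify each by sign(x_j-x_i) * sign(y_j-y_i).
  (1,2):dx=+2,dy=-4->D; (1,3):dx=+1,dy=-7->D; (1,4):dx=+5,dy=+3->C; (1,5):dx=+4,dy=-2->D
  (1,6):dx=-1,dy=+1->D; (2,3):dx=-1,dy=-3->C; (2,4):dx=+3,dy=+7->C; (2,5):dx=+2,dy=+2->C
  (2,6):dx=-3,dy=+5->D; (3,4):dx=+4,dy=+10->C; (3,5):dx=+3,dy=+5->C; (3,6):dx=-2,dy=+8->D
  (4,5):dx=-1,dy=-5->C; (4,6):dx=-6,dy=-2->C; (5,6):dx=-5,dy=+3->D
Step 2: C = 8, D = 7, total pairs = 15.
Step 3: tau = (C - D)/(n(n-1)/2) = (8 - 7)/15 = 0.066667.
Step 4: Exact two-sided p-value (enumerate n! = 720 permutations of y under H0): p = 1.000000.
Step 5: alpha = 0.05. fail to reject H0.

tau_b = 0.0667 (C=8, D=7), p = 1.000000, fail to reject H0.


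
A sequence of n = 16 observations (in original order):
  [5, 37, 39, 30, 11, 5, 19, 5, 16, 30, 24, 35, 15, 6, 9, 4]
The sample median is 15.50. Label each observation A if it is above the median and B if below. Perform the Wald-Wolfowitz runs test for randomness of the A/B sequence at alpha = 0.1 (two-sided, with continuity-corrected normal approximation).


Step 1: Compute median = 15.50; label A = above, B = below.
Labels in order: BAAABBABAAAABBBB  (n_A = 8, n_B = 8)
Step 2: Count runs R = 7.
Step 3: Under H0 (random ordering), E[R] = 2*n_A*n_B/(n_A+n_B) + 1 = 2*8*8/16 + 1 = 9.0000.
        Var[R] = 2*n_A*n_B*(2*n_A*n_B - n_A - n_B) / ((n_A+n_B)^2 * (n_A+n_B-1)) = 14336/3840 = 3.7333.
        SD[R] = 1.9322.
Step 4: Continuity-corrected z = (R + 0.5 - E[R]) / SD[R] = (7 + 0.5 - 9.0000) / 1.9322 = -0.7763.
Step 5: Two-sided p-value via normal approximation = 2*(1 - Phi(|z|)) = 0.437558.
Step 6: alpha = 0.1. fail to reject H0.

R = 7, z = -0.7763, p = 0.437558, fail to reject H0.


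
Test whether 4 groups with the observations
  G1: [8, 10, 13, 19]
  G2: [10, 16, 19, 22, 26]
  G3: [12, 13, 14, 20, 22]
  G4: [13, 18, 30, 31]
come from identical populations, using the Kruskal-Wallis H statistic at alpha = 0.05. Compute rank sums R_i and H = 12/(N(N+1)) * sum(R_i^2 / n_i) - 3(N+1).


Step 1: Combine all N = 18 observations and assign midranks.
sorted (value, group, rank): (8,G1,1), (10,G1,2.5), (10,G2,2.5), (12,G3,4), (13,G1,6), (13,G3,6), (13,G4,6), (14,G3,8), (16,G2,9), (18,G4,10), (19,G1,11.5), (19,G2,11.5), (20,G3,13), (22,G2,14.5), (22,G3,14.5), (26,G2,16), (30,G4,17), (31,G4,18)
Step 2: Sum ranks within each group.
R_1 = 21 (n_1 = 4)
R_2 = 53.5 (n_2 = 5)
R_3 = 45.5 (n_3 = 5)
R_4 = 51 (n_4 = 4)
Step 3: H = 12/(N(N+1)) * sum(R_i^2/n_i) - 3(N+1)
     = 12/(18*19) * (21^2/4 + 53.5^2/5 + 45.5^2/5 + 51^2/4) - 3*19
     = 0.035088 * 1747 - 57
     = 4.298246.
Step 4: Ties present; correction factor C = 1 - 42/(18^3 - 18) = 0.992776. Corrected H = 4.298246 / 0.992776 = 4.329522.
Step 5: Under H0, H ~ chi^2(3); p-value = 0.228010.
Step 6: alpha = 0.05. fail to reject H0.

H = 4.3295, df = 3, p = 0.228010, fail to reject H0.


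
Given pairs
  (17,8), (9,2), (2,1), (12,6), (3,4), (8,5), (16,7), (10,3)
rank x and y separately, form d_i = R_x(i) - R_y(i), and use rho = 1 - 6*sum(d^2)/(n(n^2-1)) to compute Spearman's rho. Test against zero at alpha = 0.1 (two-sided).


Step 1: Rank x and y separately (midranks; no ties here).
rank(x): 17->8, 9->4, 2->1, 12->6, 3->2, 8->3, 16->7, 10->5
rank(y): 8->8, 2->2, 1->1, 6->6, 4->4, 5->5, 7->7, 3->3
Step 2: d_i = R_x(i) - R_y(i); compute d_i^2.
  (8-8)^2=0, (4-2)^2=4, (1-1)^2=0, (6-6)^2=0, (2-4)^2=4, (3-5)^2=4, (7-7)^2=0, (5-3)^2=4
sum(d^2) = 16.
Step 3: rho = 1 - 6*16 / (8*(8^2 - 1)) = 1 - 96/504 = 0.809524.
Step 4: Under H0, t = rho * sqrt((n-2)/(1-rho^2)) = 3.3776 ~ t(6).
Step 5: Two-sided p-value from the t-distribution with 6 df = 0.014903.
Step 6: alpha = 0.1. reject H0.

rho = 0.8095, p = 0.014903, reject H0 at alpha = 0.1.


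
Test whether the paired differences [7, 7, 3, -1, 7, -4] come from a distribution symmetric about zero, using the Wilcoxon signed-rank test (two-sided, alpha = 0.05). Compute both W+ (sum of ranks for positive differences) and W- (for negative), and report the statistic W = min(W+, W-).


Step 1: Drop any zero differences (none here) and take |d_i|.
|d| = [7, 7, 3, 1, 7, 4]
Step 2: Midrank |d_i| (ties get averaged ranks).
ranks: |7|->5, |7|->5, |3|->2, |1|->1, |7|->5, |4|->3
Step 3: Attach original signs; sum ranks with positive sign and with negative sign.
W+ = 5 + 5 + 2 + 5 = 17
W- = 1 + 3 = 4
(Check: W+ + W- = 21 should equal n(n+1)/2 = 21.)
Step 4: Test statistic W = min(W+, W-) = 4.
Step 5: Ties in |d|, so use the tie-corrected normal approximation.
        E[W] = n(n+1)/4 = 6*7/4 = 10.5.
        Tie groups: |d|=7 (t=3); sum(t^3 - t) = 24.
        Var[W] = n(n+1)(2n+1)/24 - sum(t^3-t)/48 = 546/24 - 24/48 = 22.25.
        z = (W - E[W]) / sqrt(Var[W]) = (4 - 10.5) / 4.7170 = -1.3780.
        Two-sided p = 2*Phi(z) = 0.168204.
Step 6: alpha = 0.05. fail to reject H0.

W+ = 17, W- = 4, W = min = 4, p = 0.168204, fail to reject H0.


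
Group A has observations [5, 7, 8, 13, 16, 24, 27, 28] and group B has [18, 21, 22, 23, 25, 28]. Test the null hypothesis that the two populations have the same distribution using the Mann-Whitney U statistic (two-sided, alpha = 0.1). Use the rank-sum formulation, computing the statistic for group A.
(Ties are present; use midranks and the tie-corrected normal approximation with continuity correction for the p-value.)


Step 1: Combine and sort all 14 observations; assign midranks.
sorted (value, group): (5,X), (7,X), (8,X), (13,X), (16,X), (18,Y), (21,Y), (22,Y), (23,Y), (24,X), (25,Y), (27,X), (28,X), (28,Y)
ranks: 5->1, 7->2, 8->3, 13->4, 16->5, 18->6, 21->7, 22->8, 23->9, 24->10, 25->11, 27->12, 28->13.5, 28->13.5
Step 2: Rank sum for X: R1 = 1 + 2 + 3 + 4 + 5 + 10 + 12 + 13.5 = 50.5.
Step 3: U_X = R1 - n1(n1+1)/2 = 50.5 - 8*9/2 = 50.5 - 36 = 14.5.
       U_Y = n1*n2 - U_X = 48 - 14.5 = 33.5.
Step 4: Ties are present, so use the tie-corrected normal approximation (with continuity correction) for the p-value.
Step 5: p-value = 0.244759; compare to alpha = 0.1. fail to reject H0.

U_X = 14.5, p = 0.244759, fail to reject H0 at alpha = 0.1.


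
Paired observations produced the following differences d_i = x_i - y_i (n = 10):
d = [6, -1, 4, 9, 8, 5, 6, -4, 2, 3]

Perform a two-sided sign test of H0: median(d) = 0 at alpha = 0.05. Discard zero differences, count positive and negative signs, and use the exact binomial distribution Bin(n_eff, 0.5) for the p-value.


Step 1: Discard zero differences. Original n = 10; n_eff = number of nonzero differences = 10.
Nonzero differences (with sign): +6, -1, +4, +9, +8, +5, +6, -4, +2, +3
Step 2: Count signs: positive = 8, negative = 2.
Step 3: Under H0: P(positive) = 0.5, so the number of positives S ~ Bin(10, 0.5).
Step 4: Two-sided exact p-value = sum of Bin(10,0.5) probabilities at or below the observed probability = 0.109375.
Step 5: alpha = 0.05. fail to reject H0.

n_eff = 10, pos = 8, neg = 2, p = 0.109375, fail to reject H0.


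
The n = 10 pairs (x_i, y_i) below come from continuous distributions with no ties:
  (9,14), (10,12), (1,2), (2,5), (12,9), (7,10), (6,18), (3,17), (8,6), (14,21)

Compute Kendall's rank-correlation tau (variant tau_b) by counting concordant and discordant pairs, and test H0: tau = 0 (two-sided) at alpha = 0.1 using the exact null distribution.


Step 1: Enumerate the 45 unordered pairs (i,j) with i<j and classify each by sign(x_j-x_i) * sign(y_j-y_i).
  (1,2):dx=+1,dy=-2->D; (1,3):dx=-8,dy=-12->C; (1,4):dx=-7,dy=-9->C; (1,5):dx=+3,dy=-5->D
  (1,6):dx=-2,dy=-4->C; (1,7):dx=-3,dy=+4->D; (1,8):dx=-6,dy=+3->D; (1,9):dx=-1,dy=-8->C
  (1,10):dx=+5,dy=+7->C; (2,3):dx=-9,dy=-10->C; (2,4):dx=-8,dy=-7->C; (2,5):dx=+2,dy=-3->D
  (2,6):dx=-3,dy=-2->C; (2,7):dx=-4,dy=+6->D; (2,8):dx=-7,dy=+5->D; (2,9):dx=-2,dy=-6->C
  (2,10):dx=+4,dy=+9->C; (3,4):dx=+1,dy=+3->C; (3,5):dx=+11,dy=+7->C; (3,6):dx=+6,dy=+8->C
  (3,7):dx=+5,dy=+16->C; (3,8):dx=+2,dy=+15->C; (3,9):dx=+7,dy=+4->C; (3,10):dx=+13,dy=+19->C
  (4,5):dx=+10,dy=+4->C; (4,6):dx=+5,dy=+5->C; (4,7):dx=+4,dy=+13->C; (4,8):dx=+1,dy=+12->C
  (4,9):dx=+6,dy=+1->C; (4,10):dx=+12,dy=+16->C; (5,6):dx=-5,dy=+1->D; (5,7):dx=-6,dy=+9->D
  (5,8):dx=-9,dy=+8->D; (5,9):dx=-4,dy=-3->C; (5,10):dx=+2,dy=+12->C; (6,7):dx=-1,dy=+8->D
  (6,8):dx=-4,dy=+7->D; (6,9):dx=+1,dy=-4->D; (6,10):dx=+7,dy=+11->C; (7,8):dx=-3,dy=-1->C
  (7,9):dx=+2,dy=-12->D; (7,10):dx=+8,dy=+3->C; (8,9):dx=+5,dy=-11->D; (8,10):dx=+11,dy=+4->C
  (9,10):dx=+6,dy=+15->C
Step 2: C = 30, D = 15, total pairs = 45.
Step 3: tau = (C - D)/(n(n-1)/2) = (30 - 15)/45 = 0.333333.
Step 4: Exact two-sided p-value (enumerate n! = 3628800 permutations of y under H0): p = 0.216373.
Step 5: alpha = 0.1. fail to reject H0.

tau_b = 0.3333 (C=30, D=15), p = 0.216373, fail to reject H0.


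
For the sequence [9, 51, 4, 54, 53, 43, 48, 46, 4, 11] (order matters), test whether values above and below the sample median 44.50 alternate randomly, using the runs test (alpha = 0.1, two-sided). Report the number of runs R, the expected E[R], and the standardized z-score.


Step 1: Compute median = 44.50; label A = above, B = below.
Labels in order: BABAABAABB  (n_A = 5, n_B = 5)
Step 2: Count runs R = 7.
Step 3: Under H0 (random ordering), E[R] = 2*n_A*n_B/(n_A+n_B) + 1 = 2*5*5/10 + 1 = 6.0000.
        Var[R] = 2*n_A*n_B*(2*n_A*n_B - n_A - n_B) / ((n_A+n_B)^2 * (n_A+n_B-1)) = 2000/900 = 2.2222.
        SD[R] = 1.4907.
Step 4: Continuity-corrected z = (R - 0.5 - E[R]) / SD[R] = (7 - 0.5 - 6.0000) / 1.4907 = 0.3354.
Step 5: Two-sided p-value via normal approximation = 2*(1 - Phi(|z|)) = 0.737316.
Step 6: alpha = 0.1. fail to reject H0.

R = 7, z = 0.3354, p = 0.737316, fail to reject H0.


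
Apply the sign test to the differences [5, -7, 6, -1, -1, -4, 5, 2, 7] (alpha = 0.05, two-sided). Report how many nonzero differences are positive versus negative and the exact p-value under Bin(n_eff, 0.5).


Step 1: Discard zero differences. Original n = 9; n_eff = number of nonzero differences = 9.
Nonzero differences (with sign): +5, -7, +6, -1, -1, -4, +5, +2, +7
Step 2: Count signs: positive = 5, negative = 4.
Step 3: Under H0: P(positive) = 0.5, so the number of positives S ~ Bin(9, 0.5).
Step 4: Two-sided exact p-value = sum of Bin(9,0.5) probabilities at or below the observed probability = 1.000000.
Step 5: alpha = 0.05. fail to reject H0.

n_eff = 9, pos = 5, neg = 4, p = 1.000000, fail to reject H0.


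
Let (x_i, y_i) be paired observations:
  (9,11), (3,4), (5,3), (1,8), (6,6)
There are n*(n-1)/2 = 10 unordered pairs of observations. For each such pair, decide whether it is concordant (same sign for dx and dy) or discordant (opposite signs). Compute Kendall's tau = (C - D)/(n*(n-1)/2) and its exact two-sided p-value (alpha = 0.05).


Step 1: Enumerate the 10 unordered pairs (i,j) with i<j and classify each by sign(x_j-x_i) * sign(y_j-y_i).
  (1,2):dx=-6,dy=-7->C; (1,3):dx=-4,dy=-8->C; (1,4):dx=-8,dy=-3->C; (1,5):dx=-3,dy=-5->C
  (2,3):dx=+2,dy=-1->D; (2,4):dx=-2,dy=+4->D; (2,5):dx=+3,dy=+2->C; (3,4):dx=-4,dy=+5->D
  (3,5):dx=+1,dy=+3->C; (4,5):dx=+5,dy=-2->D
Step 2: C = 6, D = 4, total pairs = 10.
Step 3: tau = (C - D)/(n(n-1)/2) = (6 - 4)/10 = 0.200000.
Step 4: Exact two-sided p-value (enumerate n! = 120 permutations of y under H0): p = 0.816667.
Step 5: alpha = 0.05. fail to reject H0.

tau_b = 0.2000 (C=6, D=4), p = 0.816667, fail to reject H0.


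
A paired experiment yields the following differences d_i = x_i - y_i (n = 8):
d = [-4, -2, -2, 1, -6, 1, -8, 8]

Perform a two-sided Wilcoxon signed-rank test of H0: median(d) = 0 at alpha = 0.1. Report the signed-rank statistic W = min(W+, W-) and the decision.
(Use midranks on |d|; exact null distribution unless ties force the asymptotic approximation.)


Step 1: Drop any zero differences (none here) and take |d_i|.
|d| = [4, 2, 2, 1, 6, 1, 8, 8]
Step 2: Midrank |d_i| (ties get averaged ranks).
ranks: |4|->5, |2|->3.5, |2|->3.5, |1|->1.5, |6|->6, |1|->1.5, |8|->7.5, |8|->7.5
Step 3: Attach original signs; sum ranks with positive sign and with negative sign.
W+ = 1.5 + 1.5 + 7.5 = 10.5
W- = 5 + 3.5 + 3.5 + 6 + 7.5 = 25.5
(Check: W+ + W- = 36 should equal n(n+1)/2 = 36.)
Step 4: Test statistic W = min(W+, W-) = 10.5.
Step 5: Ties in |d|, so use the tie-corrected normal approximation.
        E[W] = n(n+1)/4 = 8*9/4 = 18.
        Tie groups: |d|=1 (t=2), |d|=2 (t=2), |d|=8 (t=2); sum(t^3 - t) = 18.
        Var[W] = n(n+1)(2n+1)/24 - sum(t^3-t)/48 = 1224/24 - 18/48 = 50.625.
        z = (W - E[W]) / sqrt(Var[W]) = (10.5 - 18) / 7.1151 = -1.0541.
        Two-sided p = 2*Phi(z) = 0.291841.
Step 6: alpha = 0.1. fail to reject H0.

W+ = 10.5, W- = 25.5, W = min = 10.5, p = 0.291841, fail to reject H0.


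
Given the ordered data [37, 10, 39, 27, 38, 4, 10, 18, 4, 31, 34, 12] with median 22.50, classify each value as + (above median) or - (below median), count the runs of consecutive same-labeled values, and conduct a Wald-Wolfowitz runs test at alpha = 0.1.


Step 1: Compute median = 22.50; label A = above, B = below.
Labels in order: ABAAABBBBAAB  (n_A = 6, n_B = 6)
Step 2: Count runs R = 6.
Step 3: Under H0 (random ordering), E[R] = 2*n_A*n_B/(n_A+n_B) + 1 = 2*6*6/12 + 1 = 7.0000.
        Var[R] = 2*n_A*n_B*(2*n_A*n_B - n_A - n_B) / ((n_A+n_B)^2 * (n_A+n_B-1)) = 4320/1584 = 2.7273.
        SD[R] = 1.6514.
Step 4: Continuity-corrected z = (R + 0.5 - E[R]) / SD[R] = (6 + 0.5 - 7.0000) / 1.6514 = -0.3028.
Step 5: Two-sided p-value via normal approximation = 2*(1 - Phi(|z|)) = 0.762069.
Step 6: alpha = 0.1. fail to reject H0.

R = 6, z = -0.3028, p = 0.762069, fail to reject H0.


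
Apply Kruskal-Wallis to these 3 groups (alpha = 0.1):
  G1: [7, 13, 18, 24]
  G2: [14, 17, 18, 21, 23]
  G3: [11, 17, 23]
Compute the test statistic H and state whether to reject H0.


Step 1: Combine all N = 12 observations and assign midranks.
sorted (value, group, rank): (7,G1,1), (11,G3,2), (13,G1,3), (14,G2,4), (17,G2,5.5), (17,G3,5.5), (18,G1,7.5), (18,G2,7.5), (21,G2,9), (23,G2,10.5), (23,G3,10.5), (24,G1,12)
Step 2: Sum ranks within each group.
R_1 = 23.5 (n_1 = 4)
R_2 = 36.5 (n_2 = 5)
R_3 = 18 (n_3 = 3)
Step 3: H = 12/(N(N+1)) * sum(R_i^2/n_i) - 3(N+1)
     = 12/(12*13) * (23.5^2/4 + 36.5^2/5 + 18^2/3) - 3*13
     = 0.076923 * 512.513 - 39
     = 0.424038.
Step 4: Ties present; correction factor C = 1 - 18/(12^3 - 12) = 0.989510. Corrected H = 0.424038 / 0.989510 = 0.428534.
Step 5: Under H0, H ~ chi^2(2); p-value = 0.807133.
Step 6: alpha = 0.1. fail to reject H0.

H = 0.4285, df = 2, p = 0.807133, fail to reject H0.


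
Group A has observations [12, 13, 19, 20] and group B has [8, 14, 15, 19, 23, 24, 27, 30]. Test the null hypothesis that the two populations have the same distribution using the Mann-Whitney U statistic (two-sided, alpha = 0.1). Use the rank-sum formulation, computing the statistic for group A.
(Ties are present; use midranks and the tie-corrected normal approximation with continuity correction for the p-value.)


Step 1: Combine and sort all 12 observations; assign midranks.
sorted (value, group): (8,Y), (12,X), (13,X), (14,Y), (15,Y), (19,X), (19,Y), (20,X), (23,Y), (24,Y), (27,Y), (30,Y)
ranks: 8->1, 12->2, 13->3, 14->4, 15->5, 19->6.5, 19->6.5, 20->8, 23->9, 24->10, 27->11, 30->12
Step 2: Rank sum for X: R1 = 2 + 3 + 6.5 + 8 = 19.5.
Step 3: U_X = R1 - n1(n1+1)/2 = 19.5 - 4*5/2 = 19.5 - 10 = 9.5.
       U_Y = n1*n2 - U_X = 32 - 9.5 = 22.5.
Step 4: Ties are present, so use the tie-corrected normal approximation (with continuity correction) for the p-value.
Step 5: p-value = 0.307332; compare to alpha = 0.1. fail to reject H0.

U_X = 9.5, p = 0.307332, fail to reject H0 at alpha = 0.1.


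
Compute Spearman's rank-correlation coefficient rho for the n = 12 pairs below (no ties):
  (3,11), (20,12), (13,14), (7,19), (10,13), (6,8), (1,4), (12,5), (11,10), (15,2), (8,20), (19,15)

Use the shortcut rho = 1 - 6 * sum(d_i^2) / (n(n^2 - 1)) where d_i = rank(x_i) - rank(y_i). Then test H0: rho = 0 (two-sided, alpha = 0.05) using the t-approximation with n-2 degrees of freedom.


Step 1: Rank x and y separately (midranks; no ties here).
rank(x): 3->2, 20->12, 13->9, 7->4, 10->6, 6->3, 1->1, 12->8, 11->7, 15->10, 8->5, 19->11
rank(y): 11->6, 12->7, 14->9, 19->11, 13->8, 8->4, 4->2, 5->3, 10->5, 2->1, 20->12, 15->10
Step 2: d_i = R_x(i) - R_y(i); compute d_i^2.
  (2-6)^2=16, (12-7)^2=25, (9-9)^2=0, (4-11)^2=49, (6-8)^2=4, (3-4)^2=1, (1-2)^2=1, (8-3)^2=25, (7-5)^2=4, (10-1)^2=81, (5-12)^2=49, (11-10)^2=1
sum(d^2) = 256.
Step 3: rho = 1 - 6*256 / (12*(12^2 - 1)) = 1 - 1536/1716 = 0.104895.
Step 4: Under H0, t = rho * sqrt((n-2)/(1-rho^2)) = 0.3335 ~ t(10).
Step 5: Two-sided p-value from the t-distribution with 10 df = 0.745609.
Step 6: alpha = 0.05. fail to reject H0.

rho = 0.1049, p = 0.745609, fail to reject H0 at alpha = 0.05.


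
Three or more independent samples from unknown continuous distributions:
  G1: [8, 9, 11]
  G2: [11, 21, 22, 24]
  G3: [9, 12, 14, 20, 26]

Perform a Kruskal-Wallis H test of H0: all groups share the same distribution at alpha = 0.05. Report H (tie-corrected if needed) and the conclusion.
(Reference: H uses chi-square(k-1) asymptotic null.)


Step 1: Combine all N = 12 observations and assign midranks.
sorted (value, group, rank): (8,G1,1), (9,G1,2.5), (9,G3,2.5), (11,G1,4.5), (11,G2,4.5), (12,G3,6), (14,G3,7), (20,G3,8), (21,G2,9), (22,G2,10), (24,G2,11), (26,G3,12)
Step 2: Sum ranks within each group.
R_1 = 8 (n_1 = 3)
R_2 = 34.5 (n_2 = 4)
R_3 = 35.5 (n_3 = 5)
Step 3: H = 12/(N(N+1)) * sum(R_i^2/n_i) - 3(N+1)
     = 12/(12*13) * (8^2/3 + 34.5^2/4 + 35.5^2/5) - 3*13
     = 0.076923 * 570.946 - 39
     = 4.918910.
Step 4: Ties present; correction factor C = 1 - 12/(12^3 - 12) = 0.993007. Corrected H = 4.918910 / 0.993007 = 4.953550.
Step 5: Under H0, H ~ chi^2(2); p-value = 0.084014.
Step 6: alpha = 0.05. fail to reject H0.

H = 4.9536, df = 2, p = 0.084014, fail to reject H0.


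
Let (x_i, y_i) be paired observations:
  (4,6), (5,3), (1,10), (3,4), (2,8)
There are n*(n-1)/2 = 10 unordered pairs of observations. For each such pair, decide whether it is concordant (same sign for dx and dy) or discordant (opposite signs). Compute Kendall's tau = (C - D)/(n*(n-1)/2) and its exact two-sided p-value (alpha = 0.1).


Step 1: Enumerate the 10 unordered pairs (i,j) with i<j and classify each by sign(x_j-x_i) * sign(y_j-y_i).
  (1,2):dx=+1,dy=-3->D; (1,3):dx=-3,dy=+4->D; (1,4):dx=-1,dy=-2->C; (1,5):dx=-2,dy=+2->D
  (2,3):dx=-4,dy=+7->D; (2,4):dx=-2,dy=+1->D; (2,5):dx=-3,dy=+5->D; (3,4):dx=+2,dy=-6->D
  (3,5):dx=+1,dy=-2->D; (4,5):dx=-1,dy=+4->D
Step 2: C = 1, D = 9, total pairs = 10.
Step 3: tau = (C - D)/(n(n-1)/2) = (1 - 9)/10 = -0.800000.
Step 4: Exact two-sided p-value (enumerate n! = 120 permutations of y under H0): p = 0.083333.
Step 5: alpha = 0.1. reject H0.

tau_b = -0.8000 (C=1, D=9), p = 0.083333, reject H0.


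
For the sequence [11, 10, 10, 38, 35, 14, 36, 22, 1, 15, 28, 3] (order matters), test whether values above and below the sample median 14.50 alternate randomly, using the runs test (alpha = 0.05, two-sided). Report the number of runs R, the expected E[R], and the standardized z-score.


Step 1: Compute median = 14.50; label A = above, B = below.
Labels in order: BBBAABAABAAB  (n_A = 6, n_B = 6)
Step 2: Count runs R = 7.
Step 3: Under H0 (random ordering), E[R] = 2*n_A*n_B/(n_A+n_B) + 1 = 2*6*6/12 + 1 = 7.0000.
        Var[R] = 2*n_A*n_B*(2*n_A*n_B - n_A - n_B) / ((n_A+n_B)^2 * (n_A+n_B-1)) = 4320/1584 = 2.7273.
        SD[R] = 1.6514.
Step 4: R = E[R], so z = 0 with no continuity correction.
Step 5: Two-sided p-value via normal approximation = 2*(1 - Phi(|z|)) = 1.000000.
Step 6: alpha = 0.05. fail to reject H0.

R = 7, z = 0.0000, p = 1.000000, fail to reject H0.


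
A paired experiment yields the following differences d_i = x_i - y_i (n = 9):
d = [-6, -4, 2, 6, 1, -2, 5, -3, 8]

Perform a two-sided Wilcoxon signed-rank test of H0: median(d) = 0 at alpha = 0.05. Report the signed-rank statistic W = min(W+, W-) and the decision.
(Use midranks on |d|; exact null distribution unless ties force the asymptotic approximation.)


Step 1: Drop any zero differences (none here) and take |d_i|.
|d| = [6, 4, 2, 6, 1, 2, 5, 3, 8]
Step 2: Midrank |d_i| (ties get averaged ranks).
ranks: |6|->7.5, |4|->5, |2|->2.5, |6|->7.5, |1|->1, |2|->2.5, |5|->6, |3|->4, |8|->9
Step 3: Attach original signs; sum ranks with positive sign and with negative sign.
W+ = 2.5 + 7.5 + 1 + 6 + 9 = 26
W- = 7.5 + 5 + 2.5 + 4 = 19
(Check: W+ + W- = 45 should equal n(n+1)/2 = 45.)
Step 4: Test statistic W = min(W+, W-) = 19.
Step 5: Ties in |d|, so use the tie-corrected normal approximation.
        E[W] = n(n+1)/4 = 9*10/4 = 22.5.
        Tie groups: |d|=2 (t=2), |d|=6 (t=2); sum(t^3 - t) = 12.
        Var[W] = n(n+1)(2n+1)/24 - sum(t^3-t)/48 = 1710/24 - 12/48 = 71.
        z = (W - E[W]) / sqrt(Var[W]) = (19 - 22.5) / 8.4261 = -0.4154.
        Two-sided p = 2*Phi(z) = 0.677868.
Step 6: alpha = 0.05. fail to reject H0.

W+ = 26, W- = 19, W = min = 19, p = 0.677868, fail to reject H0.


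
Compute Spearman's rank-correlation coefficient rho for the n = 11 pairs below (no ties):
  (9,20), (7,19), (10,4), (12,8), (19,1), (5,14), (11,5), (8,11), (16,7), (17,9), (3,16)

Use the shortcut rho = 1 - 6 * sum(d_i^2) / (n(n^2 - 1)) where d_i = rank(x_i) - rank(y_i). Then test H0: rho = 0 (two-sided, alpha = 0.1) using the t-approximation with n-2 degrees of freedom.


Step 1: Rank x and y separately (midranks; no ties here).
rank(x): 9->5, 7->3, 10->6, 12->8, 19->11, 5->2, 11->7, 8->4, 16->9, 17->10, 3->1
rank(y): 20->11, 19->10, 4->2, 8->5, 1->1, 14->8, 5->3, 11->7, 7->4, 9->6, 16->9
Step 2: d_i = R_x(i) - R_y(i); compute d_i^2.
  (5-11)^2=36, (3-10)^2=49, (6-2)^2=16, (8-5)^2=9, (11-1)^2=100, (2-8)^2=36, (7-3)^2=16, (4-7)^2=9, (9-4)^2=25, (10-6)^2=16, (1-9)^2=64
sum(d^2) = 376.
Step 3: rho = 1 - 6*376 / (11*(11^2 - 1)) = 1 - 2256/1320 = -0.709091.
Step 4: Under H0, t = rho * sqrt((n-2)/(1-rho^2)) = -3.0169 ~ t(9).
Step 5: Two-sided p-value from the t-distribution with 9 df = 0.014552.
Step 6: alpha = 0.1. reject H0.

rho = -0.7091, p = 0.014552, reject H0 at alpha = 0.1.
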